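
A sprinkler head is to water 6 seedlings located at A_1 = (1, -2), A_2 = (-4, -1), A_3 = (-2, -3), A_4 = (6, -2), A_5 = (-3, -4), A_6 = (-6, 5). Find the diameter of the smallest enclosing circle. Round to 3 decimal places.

13.892

The minimum enclosing circle of a finite set is fixed by two of the points (as a diameter) or three (as a circumcircle).
The farthest pair is A_4–A_6 with squared distance 193. The circle on this segment as diameter has centre (0, 1.5) and r² = 193/4 = 48.25.
Check A_1: distance² to centre = 13.25 ≤ 48.25, so it lies inside.
All remaining points lie in this disk, and no smaller disk contains both endpoints, so this is the minimum enclosing circle.
Diameter = 2r = 2√(48.25) ≈ 13.892.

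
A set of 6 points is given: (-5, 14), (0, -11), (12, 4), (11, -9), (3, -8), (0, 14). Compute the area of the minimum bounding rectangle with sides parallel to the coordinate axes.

425

x ranges over [-5, 12], width 17.
y ranges over [-11, 14], height 25.
Area = 17 × 25 = 425.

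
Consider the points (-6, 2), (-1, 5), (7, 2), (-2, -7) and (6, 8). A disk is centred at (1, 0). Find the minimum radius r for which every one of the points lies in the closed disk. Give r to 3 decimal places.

The required radius is the distance from (1, 0) to the farthest point.
Squared distances: 53, 29, 40, 58, 89.
Maximum is 89, attained at (6, 8).
r = √89 ≈ 9.434.

9.434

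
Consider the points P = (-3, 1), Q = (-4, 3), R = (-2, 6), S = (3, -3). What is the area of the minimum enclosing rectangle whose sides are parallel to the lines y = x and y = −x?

In coordinates u = x + y, v = x − y the rectangle is axis-aligned; the map (x,y)→(u,v) scales areas by 2.
u-values: -2, -1, 4, 0; range = 4 − (-2) = 6.
v-values: -4, -7, -8, 6; range = 6 − (-8) = 14.
Area = (6 × 14) / 2 = 42.

42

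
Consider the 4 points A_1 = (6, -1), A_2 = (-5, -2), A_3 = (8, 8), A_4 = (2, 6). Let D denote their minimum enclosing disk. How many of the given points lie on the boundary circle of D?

The farthest pair is A_2–A_3 with squared distance 269. The circle on this segment as diameter has centre (1.5, 3) and r² = 269/4 = 67.25.
Check A_1: distance² to centre = 36.25 ≤ 67.25, so it lies inside.
All remaining points lie in this disk, and no smaller disk contains both endpoints, so this is the minimum enclosing circle.
The points at distance exactly r from the centre are A_2, A_3 — 2 points.

2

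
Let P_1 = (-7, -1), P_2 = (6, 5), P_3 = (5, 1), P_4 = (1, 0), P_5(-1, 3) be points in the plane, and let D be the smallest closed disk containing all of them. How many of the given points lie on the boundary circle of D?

2

By Welzl's lemma the MEC is supported by two points (diametrically opposite) or three points (on a circumcircle).
The farthest pair is P_1–P_2 with squared distance 205. The circle on this segment as diameter has centre (-0.5, 2) and r² = 205/4 = 51.25.
Check P_3: distance² to centre = 31.25 ≤ 51.25, so it lies inside.
All remaining points lie in this disk, and no smaller disk contains both endpoints, so this is the minimum enclosing circle.
The points at distance exactly r from the centre are P_1, P_2 — 2 points.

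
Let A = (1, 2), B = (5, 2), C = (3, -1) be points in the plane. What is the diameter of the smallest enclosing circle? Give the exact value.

Side lengths²: AB² = 16, AC² = 13, BC² = 13.
Since AB² = 16 < 13 + 13 = 26, the triangle is acute, so the smallest enclosing circle is the circumcircle.
Circumcentre = (3, 7/6), r² = 169/36.
Diameter = 2r = 2√(169/36) = 13/3.

13/3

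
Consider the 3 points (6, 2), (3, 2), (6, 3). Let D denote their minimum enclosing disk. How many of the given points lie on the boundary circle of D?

Call the three points A, B, C in the order given.
Side lengths²: AB² = 9, AC² = 1, BC² = 10.
Since BC² = 10 ≥ 9 + 1 = 10, the angle opposite BC is not acute, so the smallest enclosing circle has BC as diameter.
Centre = midpoint of BC = (4.5, 2.5), r² = 10/4 = 2.5.
The points at distance exactly r from the centre are (6, 2), (3, 2), (6, 3) — 3 points.

3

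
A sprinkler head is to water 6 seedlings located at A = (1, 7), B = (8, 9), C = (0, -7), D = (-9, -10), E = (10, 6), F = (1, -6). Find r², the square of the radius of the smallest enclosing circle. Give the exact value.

The farthest pair is B–D with squared distance 650. The circle on this segment as diameter has centre (-0.5, -0.5) and r² = 650/4 = 162.5.
Check A: distance² to centre = 58.5 ≤ 162.5, so it lies inside.
All remaining points lie in this disk, and no smaller disk contains both endpoints, so this is the minimum enclosing circle.

162.5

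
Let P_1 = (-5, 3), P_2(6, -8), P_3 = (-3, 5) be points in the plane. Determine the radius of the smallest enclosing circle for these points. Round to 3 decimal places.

Side lengths²: P_1P_2² = 242, P_1P_3² = 8, P_2P_3² = 250.
Since P_2P_3² = 250 ≥ 242 + 8 = 250, the angle opposite P_2P_3 is not acute, so the smallest enclosing circle has P_2P_3 as diameter.
Centre = midpoint of P_2P_3 = (1.5, -1.5), r² = 250/4 = 62.5.
r = √(62.5) ≈ 7.906.

7.906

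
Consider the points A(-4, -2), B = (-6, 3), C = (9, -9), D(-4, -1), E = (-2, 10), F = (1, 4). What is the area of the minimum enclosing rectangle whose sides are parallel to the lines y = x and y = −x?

In coordinates u = x + y, v = x − y the rectangle is axis-aligned; the map (x,y)→(u,v) scales areas by 2.
u-values: -6, -3, 0, -5, 8, 5; range = 8 − (-6) = 14.
v-values: -2, -9, 18, -3, -12, -3; range = 18 − (-12) = 30.
Area = (14 × 30) / 2 = 210.

210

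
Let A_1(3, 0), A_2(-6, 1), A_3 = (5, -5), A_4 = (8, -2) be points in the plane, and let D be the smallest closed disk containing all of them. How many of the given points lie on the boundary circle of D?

The farthest pair is A_2–A_4 with squared distance 205. The circle on this segment as diameter has centre (1, -0.5) and r² = 205/4 = 51.25.
Check A_1: distance² to centre = 4.25 ≤ 51.25, so it lies inside.
All remaining points lie in this disk, and no smaller disk contains both endpoints, so this is the minimum enclosing circle.
The points at distance exactly r from the centre are A_2, A_4 — 2 points.

2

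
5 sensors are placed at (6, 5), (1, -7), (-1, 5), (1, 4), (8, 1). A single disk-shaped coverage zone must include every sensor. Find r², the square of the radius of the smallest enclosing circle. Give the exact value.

The minimum enclosing circle of a finite set is fixed by two of the points (as a diameter) or three (as a circumcircle).
The minimum enclosing circle is determined by three boundary points: (6, 5), (1, -7), (-1, 5).
Their circumcentre is (2.5, -7/12) with r² = 6253/144.
The farthest remaining point (8, 1) is at distance² 4717/144 ≤ 6253/144.

6253/144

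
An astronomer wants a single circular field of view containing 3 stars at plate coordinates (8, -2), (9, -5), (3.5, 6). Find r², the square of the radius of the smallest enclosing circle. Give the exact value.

Call the three points A, B, C in the order given.
Side lengths²: AB² = 10, AC² = 84.25, BC² = 151.25.
Since BC² = 151.25 ≥ 84.25 + 10 = 94.25, the angle opposite BC is not acute, so the smallest enclosing circle has BC as diameter.
Centre = midpoint of BC = (6.25, 0.5), r² = 151.25/4 = 37.8125.

37.8125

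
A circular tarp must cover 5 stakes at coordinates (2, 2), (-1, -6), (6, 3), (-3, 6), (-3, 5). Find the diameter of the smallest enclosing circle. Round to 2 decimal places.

The minimum enclosing circle is determined by three boundary points: (-1, -6), (6, 3), (-3, 6).
Their circumcentre is (2/17, 6/17) with r² = 12025/289.
The farthest remaining point (-3, 5) is at distance² 9050/289 ≤ 12025/289.
Diameter = 2r = 2√(12025/289) ≈ 12.90.

12.90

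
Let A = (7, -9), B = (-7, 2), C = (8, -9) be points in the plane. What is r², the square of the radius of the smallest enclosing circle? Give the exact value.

Side lengths²: AB² = 317, AC² = 1, BC² = 346.
Since BC² = 346 ≥ 317 + 1 = 318, the angle opposite BC is not acute, so the smallest enclosing circle has BC as diameter.
Centre = midpoint of BC = (0.5, -3.5), r² = 346/4 = 86.5.

86.5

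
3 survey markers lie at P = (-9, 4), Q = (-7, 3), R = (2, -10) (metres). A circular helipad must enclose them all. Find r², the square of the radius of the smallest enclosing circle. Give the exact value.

79.25

Side lengths²: PQ² = 5, PR² = 317, QR² = 250.
Since PR² = 317 ≥ 250 + 5 = 255, the angle opposite PR is not acute, so the smallest enclosing circle has PR as diameter.
Centre = midpoint of PR = (-3.5, -3), r² = 317/4 = 79.25.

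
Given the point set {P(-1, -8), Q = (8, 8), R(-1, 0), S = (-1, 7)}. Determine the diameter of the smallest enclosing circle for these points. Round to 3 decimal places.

A smallest enclosing disk is always determined by at most three of the input points on its boundary.
The farthest pair is P–Q with squared distance 337. The circle on this segment as diameter has centre (3.5, 0) and r² = 337/4 = 84.25.
Check R: distance² to centre = 20.25 ≤ 84.25, so it lies inside.
All remaining points lie in this disk, and no smaller disk contains both endpoints, so this is the minimum enclosing circle.
Diameter = 2r = 2√(84.25) ≈ 18.358.

18.358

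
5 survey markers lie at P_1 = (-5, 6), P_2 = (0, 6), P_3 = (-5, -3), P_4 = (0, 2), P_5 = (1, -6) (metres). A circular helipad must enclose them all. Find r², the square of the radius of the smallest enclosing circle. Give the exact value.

By Welzl's lemma the MEC is supported by two points (diametrically opposite) or three points (on a circumcircle).
The farthest pair is P_1–P_5 with squared distance 180. The circle on this segment as diameter has centre (-2, 0) and r² = 180/4 = 45.
Check P_2: distance² to centre = 40 ≤ 45, so it lies inside.
All remaining points lie in this disk, and no smaller disk contains both endpoints, so this is the minimum enclosing circle.

45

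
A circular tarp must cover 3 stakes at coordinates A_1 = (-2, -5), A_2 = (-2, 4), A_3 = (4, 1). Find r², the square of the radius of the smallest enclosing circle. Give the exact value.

Side lengths²: A_1A_2² = 81, A_1A_3² = 72, A_2A_3² = 45.
Since A_1A_2² = 81 < 72 + 45 = 117, the triangle is acute, so the smallest enclosing circle is the circumcircle.
Circumcentre = (-0.5, -0.5), r² = 22.5.

22.5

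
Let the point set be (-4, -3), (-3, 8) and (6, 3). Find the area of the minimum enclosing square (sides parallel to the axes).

121

The bounding box has width 10 and height 11.
An axis-aligned square enclosing the set must have side ≥ max(width, height).
So the minimum side is max(10, 11) = 11.
Area = 11² = 121.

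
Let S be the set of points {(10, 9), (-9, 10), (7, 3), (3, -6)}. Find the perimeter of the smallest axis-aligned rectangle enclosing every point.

70

Width = max x − min x = 10 − (-9) = 19.
Height = max y − min y = 10 − (-6) = 16.
Perimeter = 2(19 + 16) = 70.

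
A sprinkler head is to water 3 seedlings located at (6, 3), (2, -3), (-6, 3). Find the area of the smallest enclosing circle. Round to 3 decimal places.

Call the three points A, B, C in the order given.
Side lengths²: AB² = 52, AC² = 144, BC² = 100.
Since AC² = 144 < 100 + 52 = 152, the triangle is acute, so the smallest enclosing circle is the circumcircle.
Circumcentre = (0, 8/3), r² = 325/9.
Area = π·r² = π·325/9 ≈ 113.446.

113.446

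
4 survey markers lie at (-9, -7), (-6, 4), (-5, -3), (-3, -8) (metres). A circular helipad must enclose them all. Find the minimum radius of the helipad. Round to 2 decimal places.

A smallest enclosing disk is always determined by at most three of the input points on its boundary.
The minimum enclosing circle is determined by three boundary points: (-9, -7), (-6, 4), (-3, -8).
Their circumcentre is (-235/46, -99/46) with r² = 40885/1058.
The farthest remaining point (-5, -3) is at distance² 773/1058 ≤ 40885/1058.
r = √(40885/1058) ≈ 6.22.

6.22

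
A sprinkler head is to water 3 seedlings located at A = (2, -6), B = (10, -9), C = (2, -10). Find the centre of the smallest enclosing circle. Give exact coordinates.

Side lengths²: AB² = 73, AC² = 16, BC² = 65.
Since AB² = 73 < 65 + 16 = 81, the triangle is acute, so the smallest enclosing circle is the circumcircle.
Circumcentre = (5.8125, -8), r² = 18.53515625.
Centre = (5.8125, -8).

(5.8125, -8)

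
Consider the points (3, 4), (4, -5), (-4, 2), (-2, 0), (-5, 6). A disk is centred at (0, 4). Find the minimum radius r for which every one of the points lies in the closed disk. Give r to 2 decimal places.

9.85

The required radius is the distance from (0, 4) to the farthest point.
Squared distances: 9, 97, 20, 20, 29.
Maximum is 97, attained at (4, -5).
r = √97 ≈ 9.85.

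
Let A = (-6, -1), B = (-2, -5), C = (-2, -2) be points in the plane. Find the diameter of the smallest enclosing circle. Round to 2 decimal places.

5.66

Side lengths²: AB² = 32, AC² = 17, BC² = 9.
Since AB² = 32 ≥ 17 + 9 = 26, the angle opposite AB is not acute, so the smallest enclosing circle has AB as diameter.
Centre = midpoint of AB = (-4, -3), r² = 32/4 = 8.
Diameter = 2r = 2√8 ≈ 5.66.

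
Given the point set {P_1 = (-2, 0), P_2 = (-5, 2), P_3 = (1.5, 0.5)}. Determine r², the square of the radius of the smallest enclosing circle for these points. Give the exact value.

11.125

Side lengths²: P_1P_2² = 13, P_1P_3² = 12.5, P_2P_3² = 44.5.
Since P_2P_3² = 44.5 ≥ 13 + 12.5 = 25.5, the angle opposite P_2P_3 is not acute, so the smallest enclosing circle has P_2P_3 as diameter.
Centre = midpoint of P_2P_3 = (-1.75, 1.25), r² = 44.5/4 = 11.125.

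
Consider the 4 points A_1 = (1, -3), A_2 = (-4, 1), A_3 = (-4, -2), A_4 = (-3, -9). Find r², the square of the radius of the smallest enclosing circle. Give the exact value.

25.25

The minimum enclosing circle of a finite set is fixed by two of the points (as a diameter) or three (as a circumcircle).
The farthest pair is A_2–A_4 with squared distance 101. The circle on this segment as diameter has centre (-3.5, -4) and r² = 101/4 = 25.25.
Check A_1: distance² to centre = 21.25 ≤ 25.25, so it lies inside.
All remaining points lie in this disk, and no smaller disk contains both endpoints, so this is the minimum enclosing circle.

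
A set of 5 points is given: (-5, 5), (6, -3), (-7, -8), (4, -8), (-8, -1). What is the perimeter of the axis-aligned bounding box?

Width = max x − min x = 6 − (-8) = 14.
Height = max y − min y = 5 − (-8) = 13.
Perimeter = 2(14 + 13) = 54.

54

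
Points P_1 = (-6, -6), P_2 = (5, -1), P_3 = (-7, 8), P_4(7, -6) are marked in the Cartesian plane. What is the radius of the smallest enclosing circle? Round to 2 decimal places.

9.90

The farthest pair is P_3–P_4 with squared distance 392. The circle on this segment as diameter has centre (0, 1) and r² = 392/4 = 98.
Check P_1: distance² to centre = 85 ≤ 98, so it lies inside.
All remaining points lie in this disk, and no smaller disk contains both endpoints, so this is the minimum enclosing circle.
r = √98 ≈ 9.90.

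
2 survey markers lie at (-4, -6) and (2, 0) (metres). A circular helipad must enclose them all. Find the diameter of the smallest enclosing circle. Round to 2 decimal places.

The smallest circle enclosing two points has them as diameter endpoints.
Centre = midpoint = (-1, -3); r² = |(-4, -6)−(2, 0)|²/4 = 72/4 = 18.
Diameter = 2r = 2√18 ≈ 8.49.

8.49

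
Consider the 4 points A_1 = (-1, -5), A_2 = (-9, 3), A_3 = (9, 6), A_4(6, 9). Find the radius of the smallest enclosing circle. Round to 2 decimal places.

By Welzl's lemma the MEC is supported by two points (diametrically opposite) or three points (on a circumcircle).
The minimum enclosing circle is determined by three boundary points: A_1, A_2, A_3.
Their circumcentre is (1/14, 57/14) with r² = 8177/98.
The farthest remaining point A_4 is at distance² 5825/98 ≤ 8177/98.
r = √(8177/98) ≈ 9.13.

9.13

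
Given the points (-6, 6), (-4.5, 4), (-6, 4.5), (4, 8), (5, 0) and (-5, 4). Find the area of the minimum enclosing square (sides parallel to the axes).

The bounding box has width 11 and height 8.
An axis-aligned square enclosing the set must have side ≥ max(width, height).
So the minimum side is max(11, 8) = 11.
Area = 11² = 121.

121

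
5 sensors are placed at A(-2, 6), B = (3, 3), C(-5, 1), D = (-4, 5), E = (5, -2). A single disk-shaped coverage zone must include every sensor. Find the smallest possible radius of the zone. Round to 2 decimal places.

By Welzl's lemma the MEC is supported by two points (diametrically opposite) or three points (on a circumcircle).
The farthest pair is D–E with squared distance 130. The circle on this segment as diameter has centre (0.5, 1.5) and r² = 130/4 = 32.5.
Check A: distance² to centre = 26.5 ≤ 32.5, so it lies inside.
All remaining points lie in this disk, and no smaller disk contains both endpoints, so this is the minimum enclosing circle.
r = √(32.5) ≈ 5.70.

5.70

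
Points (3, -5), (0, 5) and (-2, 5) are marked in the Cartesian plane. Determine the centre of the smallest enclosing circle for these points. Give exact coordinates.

(0.5, 0)

Call the three points A, B, C in the order given.
Side lengths²: AB² = 109, AC² = 125, BC² = 4.
Since AC² = 125 ≥ 109 + 4 = 113, the angle opposite AC is not acute, so the smallest enclosing circle has AC as diameter.
Centre = midpoint of AC = (0.5, 0), r² = 125/4 = 31.25.
Centre = (0.5, 0).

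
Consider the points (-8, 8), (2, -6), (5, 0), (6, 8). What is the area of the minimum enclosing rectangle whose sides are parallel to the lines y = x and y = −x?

In coordinates u = x + y, v = x − y the rectangle is axis-aligned; the map (x,y)→(u,v) scales areas by 2.
u-values: 0, -4, 5, 14; range = 14 − (-4) = 18.
v-values: -16, 8, 5, -2; range = 8 − (-16) = 24.
Area = (18 × 24) / 2 = 216.

216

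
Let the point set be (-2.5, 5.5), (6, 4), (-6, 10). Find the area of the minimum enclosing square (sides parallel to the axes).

The bounding box has width 12 and height 6.
An axis-aligned square enclosing the set must have side ≥ max(width, height).
So the minimum side is max(12, 6) = 12.
Area = 12² = 144.

144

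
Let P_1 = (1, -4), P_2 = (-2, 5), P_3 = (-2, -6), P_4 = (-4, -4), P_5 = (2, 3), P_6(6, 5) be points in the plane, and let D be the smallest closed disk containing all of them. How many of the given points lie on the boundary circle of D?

3

The minimum enclosing circle is determined by three boundary points: P_3, P_4, P_6.
Their circumcentre is (65/38, -11/38) with r² = 33485/722.
The farthest remaining point P_2 is at distance² 30141/722 ≤ 33485/722.
The points at distance exactly r from the centre are P_3, P_4, P_6 — 3 points.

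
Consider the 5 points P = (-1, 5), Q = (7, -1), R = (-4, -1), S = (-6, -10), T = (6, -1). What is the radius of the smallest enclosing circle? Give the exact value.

By Welzl's lemma the MEC is supported by two points (diametrically opposite) or three points (on a circumcircle).
The minimum enclosing circle is determined by three boundary points: P, Q, S.
Their circumcentre is (-1, -10/3) with r² = 625/9.
The farthest remaining point T is at distance² 490/9 ≤ 625/9.
r = √(625/9) = 25/3.

25/3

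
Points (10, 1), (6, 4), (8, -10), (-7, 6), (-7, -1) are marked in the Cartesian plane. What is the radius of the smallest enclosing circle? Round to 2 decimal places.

10.97

By Welzl's lemma the MEC is supported by two points (diametrically opposite) or three points (on a circumcircle).
The farthest pair is (8, -10)–(-7, 6) with squared distance 481. The circle on this segment as diameter has centre (0.5, -2) and r² = 481/4 = 120.25.
Check (10, 1): distance² to centre = 99.25 ≤ 120.25, so it lies inside.
All remaining points lie in this disk, and no smaller disk contains both endpoints, so this is the minimum enclosing circle.
r = √(120.25) ≈ 10.97.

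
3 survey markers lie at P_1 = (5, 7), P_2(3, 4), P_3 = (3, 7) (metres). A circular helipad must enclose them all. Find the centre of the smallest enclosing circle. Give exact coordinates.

Side lengths²: P_1P_2² = 13, P_1P_3² = 4, P_2P_3² = 9.
Since P_1P_2² = 13 ≥ 9 + 4 = 13, the angle opposite P_1P_2 is not acute, so the smallest enclosing circle has P_1P_2 as diameter.
Centre = midpoint of P_1P_2 = (4, 5.5), r² = 13/4 = 3.25.
Centre = (4, 5.5).

(4, 5.5)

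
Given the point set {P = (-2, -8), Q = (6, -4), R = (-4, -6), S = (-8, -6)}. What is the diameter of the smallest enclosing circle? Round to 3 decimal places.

14.142

The farthest pair is Q–S with squared distance 200. The circle on this segment as diameter has centre (-1, -5) and r² = 200/4 = 50.
Check P: distance² to centre = 10 ≤ 50, so it lies inside.
All remaining points lie in this disk, and no smaller disk contains both endpoints, so this is the minimum enclosing circle.
Diameter = 2r = 2√50 ≈ 14.142.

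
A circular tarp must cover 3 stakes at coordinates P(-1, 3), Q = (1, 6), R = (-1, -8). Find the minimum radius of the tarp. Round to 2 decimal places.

7.07

Side lengths²: PQ² = 13, PR² = 121, QR² = 200.
Since QR² = 200 ≥ 121 + 13 = 134, the angle opposite QR is not acute, so the smallest enclosing circle has QR as diameter.
Centre = midpoint of QR = (0, -1), r² = 200/4 = 50.
r = √50 ≈ 7.07.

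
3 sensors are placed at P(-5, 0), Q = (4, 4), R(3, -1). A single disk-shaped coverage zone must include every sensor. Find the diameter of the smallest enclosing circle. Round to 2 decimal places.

9.85

Side lengths²: PQ² = 97, PR² = 65, QR² = 26.
Since PQ² = 97 ≥ 65 + 26 = 91, the angle opposite PQ is not acute, so the smallest enclosing circle has PQ as diameter.
Centre = midpoint of PQ = (-0.5, 2), r² = 97/4 = 24.25.
Diameter = 2r = 2√(24.25) ≈ 9.85.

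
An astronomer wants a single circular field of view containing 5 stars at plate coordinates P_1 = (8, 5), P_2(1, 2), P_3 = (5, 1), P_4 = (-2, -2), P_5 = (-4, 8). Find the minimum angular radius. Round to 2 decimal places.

The minimum enclosing circle is determined by three boundary points: P_1, P_4, P_5.
Their circumcentre is (51/38, 147/38) with r² = 32929/722.
The farthest remaining point P_3 is at distance² 15601/722 ≤ 32929/722.
r = √(32929/722) ≈ 6.75.

6.75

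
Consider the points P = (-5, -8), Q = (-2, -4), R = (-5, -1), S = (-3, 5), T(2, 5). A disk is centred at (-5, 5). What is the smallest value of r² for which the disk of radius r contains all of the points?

169

The required radius is the distance from (-5, 5) to the farthest point.
Squared distances: 169, 90, 36, 4, 49.
Maximum is 169, attained at P.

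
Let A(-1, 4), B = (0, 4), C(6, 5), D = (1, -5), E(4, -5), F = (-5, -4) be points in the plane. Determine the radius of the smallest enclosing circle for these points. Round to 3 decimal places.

7.106

A smallest enclosing disk is always determined by at most three of the input points on its boundary.
The farthest pair is C–F with squared distance 202. The circle on this segment as diameter has centre (0.5, 0.5) and r² = 202/4 = 50.5.
Check A: distance² to centre = 14.5 ≤ 50.5, so it lies inside.
All remaining points lie in this disk, and no smaller disk contains both endpoints, so this is the minimum enclosing circle.
r = √(50.5) ≈ 7.106.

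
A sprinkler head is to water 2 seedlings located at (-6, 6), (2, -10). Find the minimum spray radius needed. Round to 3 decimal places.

The smallest circle enclosing two points has them as diameter endpoints.
Centre = midpoint = (-2, -2); r² = |(-6, 6)−(2, -10)|²/4 = 320/4 = 80.
r = √80 ≈ 8.944.

8.944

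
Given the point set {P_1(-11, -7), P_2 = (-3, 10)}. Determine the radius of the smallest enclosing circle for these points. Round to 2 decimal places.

9.39

The smallest circle enclosing two points has them as diameter endpoints.
Centre = midpoint = (-7, 1.5); r² = |P_1P_2|²/4 = 353/4 = 88.25.
r = √(88.25) ≈ 9.39.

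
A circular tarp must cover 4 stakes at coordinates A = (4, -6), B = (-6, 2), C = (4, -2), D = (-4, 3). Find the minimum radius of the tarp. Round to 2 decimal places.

6.40

A smallest enclosing disk is always determined by at most three of the input points on its boundary.
The farthest pair is A–B with squared distance 164. The circle on this segment as diameter has centre (-1, -2) and r² = 164/4 = 41.
Check C: distance² to centre = 25 ≤ 41, so it lies inside.
All remaining points lie in this disk, and no smaller disk contains both endpoints, so this is the minimum enclosing circle.
r = √41 ≈ 6.40.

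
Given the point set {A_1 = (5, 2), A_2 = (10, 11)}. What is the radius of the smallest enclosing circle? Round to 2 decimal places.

The smallest circle enclosing two points has them as diameter endpoints.
Centre = midpoint = (7.5, 6.5); r² = |A_1A_2|²/4 = 106/4 = 26.5.
r = √(26.5) ≈ 5.15.

5.15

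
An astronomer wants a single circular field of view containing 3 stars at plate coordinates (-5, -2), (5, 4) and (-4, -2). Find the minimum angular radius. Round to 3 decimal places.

5.831

Call the three points A, B, C in the order given.
Side lengths²: AB² = 136, AC² = 1, BC² = 117.
Since AB² = 136 ≥ 117 + 1 = 118, the angle opposite AB is not acute, so the smallest enclosing circle has AB as diameter.
Centre = midpoint of AB = (0, 1), r² = 136/4 = 34.
r = √34 ≈ 5.831.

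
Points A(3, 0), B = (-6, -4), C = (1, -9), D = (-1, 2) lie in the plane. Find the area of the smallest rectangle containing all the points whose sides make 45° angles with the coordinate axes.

84.5

In coordinates u = x + y, v = x − y the rectangle is axis-aligned; the map (x,y)→(u,v) scales areas by 2.
u-values: 3, -10, -8, 1; range = 3 − (-10) = 13.
v-values: 3, -2, 10, -3; range = 10 − (-3) = 13.
Area = (13 × 13) / 2 = 84.5.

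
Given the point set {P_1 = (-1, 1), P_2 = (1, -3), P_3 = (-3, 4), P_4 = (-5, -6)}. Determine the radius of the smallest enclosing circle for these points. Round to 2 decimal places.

The minimum enclosing circle is determined by three boundary points: P_2, P_3, P_4.
Their circumcentre is (-67/18, -19/18) with r² = 4225/162.
The farthest remaining point P_1 is at distance² 1885/162 ≤ 4225/162.
r = √(4225/162) ≈ 5.11.

5.11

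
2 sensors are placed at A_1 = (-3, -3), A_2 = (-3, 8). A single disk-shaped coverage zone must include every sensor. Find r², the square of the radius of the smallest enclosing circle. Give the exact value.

30.25

The smallest circle enclosing two points has them as diameter endpoints.
Centre = midpoint = (-3, 2.5); r² = |A_1A_2|²/4 = 121/4 = 30.25.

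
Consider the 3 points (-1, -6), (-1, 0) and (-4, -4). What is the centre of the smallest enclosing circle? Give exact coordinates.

Call the three points A, B, C in the order given.
Side lengths²: AB² = 36, AC² = 13, BC² = 25.
Since AB² = 36 < 25 + 13 = 38, the triangle is acute, so the smallest enclosing circle is the circumcircle.
Circumcentre = (-7/6, -3), r² = 325/36.
Centre = (-7/6, -3).

(-7/6, -3)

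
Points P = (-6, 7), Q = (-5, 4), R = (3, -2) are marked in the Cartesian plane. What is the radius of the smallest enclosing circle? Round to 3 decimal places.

6.364

Side lengths²: PQ² = 10, PR² = 162, QR² = 100.
Since PR² = 162 ≥ 100 + 10 = 110, the angle opposite PR is not acute, so the smallest enclosing circle has PR as diameter.
Centre = midpoint of PR = (-1.5, 2.5), r² = 162/4 = 40.5.
r = √(40.5) ≈ 6.364.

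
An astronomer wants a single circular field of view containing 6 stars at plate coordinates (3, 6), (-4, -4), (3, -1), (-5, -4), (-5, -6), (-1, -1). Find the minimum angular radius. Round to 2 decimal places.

The minimum enclosing circle of a finite set is fixed by two of the points (as a diameter) or three (as a circumcircle).
The farthest pair is (3, 6)–(-5, -6) with squared distance 208. The circle on this segment as diameter has centre (-1, 0) and r² = 208/4 = 52.
Check (-4, -4): distance² to centre = 25 ≤ 52, so it lies inside.
All remaining points lie in this disk, and no smaller disk contains both endpoints, so this is the minimum enclosing circle.
r = √52 ≈ 7.21.

7.21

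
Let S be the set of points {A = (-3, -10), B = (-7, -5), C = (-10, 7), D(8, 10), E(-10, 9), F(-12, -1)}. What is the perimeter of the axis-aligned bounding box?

80

Width = max x − min x = 8 − (-12) = 20.
Height = max y − min y = 10 − (-10) = 20.
Perimeter = 2(20 + 20) = 80.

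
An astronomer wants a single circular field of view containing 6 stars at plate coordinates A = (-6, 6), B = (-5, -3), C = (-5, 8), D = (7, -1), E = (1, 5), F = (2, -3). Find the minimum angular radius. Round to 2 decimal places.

By Welzl's lemma the MEC is supported by two points (diametrically opposite) or three points (on a circumcircle).
The minimum enclosing circle is determined by three boundary points: B, C, D.
Their circumcentre is (0.25, 2.5) with r² = 57.8125.
The farthest remaining point A is at distance² 51.3125 ≤ 57.8125.
r = √(57.8125) ≈ 7.60.

7.60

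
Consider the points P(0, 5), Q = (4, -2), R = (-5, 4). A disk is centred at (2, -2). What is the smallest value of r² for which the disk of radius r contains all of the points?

85

The required radius is the distance from (2, -2) to the farthest point.
Squared distances: 53, 4, 85.
Maximum is 85, attained at R.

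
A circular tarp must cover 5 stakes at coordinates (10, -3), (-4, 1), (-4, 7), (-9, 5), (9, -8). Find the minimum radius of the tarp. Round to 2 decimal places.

The minimum enclosing circle of a finite set is fixed by two of the points (as a diameter) or three (as a circumcircle).
The farthest pair is (-9, 5)–(9, -8) with squared distance 493. The circle on this segment as diameter has centre (0, -1.5) and r² = 493/4 = 123.25.
Check (10, -3): distance² to centre = 102.25 ≤ 123.25, so it lies inside.
All remaining points lie in this disk, and no smaller disk contains both endpoints, so this is the minimum enclosing circle.
r = √(123.25) ≈ 11.10.

11.10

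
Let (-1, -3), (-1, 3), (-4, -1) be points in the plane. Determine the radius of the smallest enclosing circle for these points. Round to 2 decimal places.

3.00

Call the three points A, B, C in the order given.
Side lengths²: AB² = 36, AC² = 13, BC² = 25.
Since AB² = 36 < 25 + 13 = 38, the triangle is acute, so the smallest enclosing circle is the circumcircle.
Circumcentre = (-7/6, 0), r² = 325/36.
r = √(325/36) ≈ 3.00.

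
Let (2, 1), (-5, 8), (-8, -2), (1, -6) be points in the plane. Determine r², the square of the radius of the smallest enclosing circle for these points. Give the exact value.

58

A smallest enclosing disk is always determined by at most three of the input points on its boundary.
The farthest pair is (-5, 8)–(1, -6) with squared distance 232. The circle on this segment as diameter has centre (-2, 1) and r² = 232/4 = 58.
Check (2, 1): distance² to centre = 16 ≤ 58, so it lies inside.
All remaining points lie in this disk, and no smaller disk contains both endpoints, so this is the minimum enclosing circle.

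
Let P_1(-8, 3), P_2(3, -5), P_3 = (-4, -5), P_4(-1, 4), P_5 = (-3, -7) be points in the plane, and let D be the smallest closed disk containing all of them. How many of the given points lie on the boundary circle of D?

2

The farthest pair is P_1–P_2 with squared distance 185. The circle on this segment as diameter has centre (-2.5, -1) and r² = 185/4 = 46.25.
Check P_3: distance² to centre = 18.25 ≤ 46.25, so it lies inside.
All remaining points lie in this disk, and no smaller disk contains both endpoints, so this is the minimum enclosing circle.
The points at distance exactly r from the centre are P_1, P_2 — 2 points.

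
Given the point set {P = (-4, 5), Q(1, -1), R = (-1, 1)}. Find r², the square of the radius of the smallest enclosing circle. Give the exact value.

15.25

Side lengths²: PQ² = 61, PR² = 25, QR² = 8.
Since PQ² = 61 ≥ 25 + 8 = 33, the angle opposite PQ is not acute, so the smallest enclosing circle has PQ as diameter.
Centre = midpoint of PQ = (-1.5, 2), r² = 61/4 = 15.25.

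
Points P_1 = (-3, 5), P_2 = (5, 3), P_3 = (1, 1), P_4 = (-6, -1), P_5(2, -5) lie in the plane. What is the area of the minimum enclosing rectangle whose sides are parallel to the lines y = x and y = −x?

In coordinates u = x + y, v = x − y the rectangle is axis-aligned; the map (x,y)→(u,v) scales areas by 2.
u-values: 2, 8, 2, -7, -3; range = 8 − (-7) = 15.
v-values: -8, 2, 0, -5, 7; range = 7 − (-8) = 15.
Area = (15 × 15) / 2 = 112.5.

112.5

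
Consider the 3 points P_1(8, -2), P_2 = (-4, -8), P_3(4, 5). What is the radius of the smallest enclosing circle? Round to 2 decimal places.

Side lengths²: P_1P_2² = 180, P_1P_3² = 65, P_2P_3² = 233.
Since P_2P_3² = 233 < 180 + 65 = 245, the triangle is acute, so the smallest enclosing circle is the circumcircle.
Circumcentre = (13/36, -31/18), r² = 75725/1296.
r = √(75725/1296) ≈ 7.64.

7.64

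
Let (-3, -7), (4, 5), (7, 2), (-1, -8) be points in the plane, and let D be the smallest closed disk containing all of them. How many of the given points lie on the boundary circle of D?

The minimum enclosing circle of a finite set is fixed by two of the points (as a diameter) or three (as a circumcircle).
The minimum enclosing circle is determined by three boundary points: (-3, -7), (4, 5), (-1, -8).
Their circumcentre is (67/62, -83/62) with r² = 93605/1922.
The farthest remaining point (7, 2) is at distance² 88769/1922 ≤ 93605/1922.
The points at distance exactly r from the centre are (-3, -7), (4, 5), (-1, -8) — 3 points.

3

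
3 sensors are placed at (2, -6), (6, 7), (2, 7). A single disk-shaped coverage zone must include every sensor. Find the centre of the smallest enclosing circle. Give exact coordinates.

Call the three points A, B, C in the order given.
Side lengths²: AB² = 185, AC² = 169, BC² = 16.
Since AB² = 185 ≥ 169 + 16 = 185, the angle opposite AB is not acute, so the smallest enclosing circle has AB as diameter.
Centre = midpoint of AB = (4, 0.5), r² = 185/4 = 46.25.
Centre = (4, 0.5).

(4, 0.5)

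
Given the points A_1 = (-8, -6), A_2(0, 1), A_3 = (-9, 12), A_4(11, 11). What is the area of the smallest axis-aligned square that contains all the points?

The bounding box has width 20 and height 18.
An axis-aligned square enclosing the set must have side ≥ max(width, height).
So the minimum side is max(20, 18) = 20.
Area = 20² = 400.

400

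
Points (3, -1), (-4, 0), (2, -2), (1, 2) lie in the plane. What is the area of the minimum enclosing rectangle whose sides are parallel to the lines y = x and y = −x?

28

In coordinates u = x + y, v = x − y the rectangle is axis-aligned; the map (x,y)→(u,v) scales areas by 2.
u-values: 2, -4, 0, 3; range = 3 − (-4) = 7.
v-values: 4, -4, 4, -1; range = 4 − (-4) = 8.
Area = (7 × 8) / 2 = 28.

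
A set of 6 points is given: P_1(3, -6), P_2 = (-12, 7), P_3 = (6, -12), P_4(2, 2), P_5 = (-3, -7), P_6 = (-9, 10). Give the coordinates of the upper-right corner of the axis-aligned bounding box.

(6, 10)

x-range [-12, 6], y-range [-12, 10].
The upper-right corner is (6, 10).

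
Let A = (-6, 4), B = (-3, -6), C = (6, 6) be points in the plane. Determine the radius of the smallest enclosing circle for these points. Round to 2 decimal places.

Side lengths²: AB² = 109, AC² = 148, BC² = 225.
Since BC² = 225 < 148 + 109 = 257, the triangle is acute, so the smallest enclosing circle is the circumcircle.
Circumcentre = (31/42, 4/7), r² = 100825/1764.
r = √(100825/1764) ≈ 7.56.

7.56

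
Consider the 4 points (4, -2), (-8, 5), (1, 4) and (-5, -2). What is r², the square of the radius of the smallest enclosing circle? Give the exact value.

The farthest pair is (4, -2)–(-8, 5) with squared distance 193. The circle on this segment as diameter has centre (-2, 1.5) and r² = 193/4 = 48.25.
Check (1, 4): distance² to centre = 15.25 ≤ 48.25, so it lies inside.
All remaining points lie in this disk, and no smaller disk contains both endpoints, so this is the minimum enclosing circle.

48.25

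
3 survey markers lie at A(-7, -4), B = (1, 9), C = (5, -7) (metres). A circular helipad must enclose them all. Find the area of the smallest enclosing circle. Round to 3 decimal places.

Side lengths²: AB² = 233, AC² = 153, BC² = 272.
Since BC² = 272 < 233 + 153 = 386, the triangle is acute, so the smallest enclosing circle is the circumcircle.
Circumcentre = (7/15, 11/30), r² = 67337/900.
Area = π·r² = π·67337/900 ≈ 235.050.

235.050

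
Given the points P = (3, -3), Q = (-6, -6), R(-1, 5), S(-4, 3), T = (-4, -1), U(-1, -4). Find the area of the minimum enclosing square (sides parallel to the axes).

The bounding box has width 9 and height 11.
An axis-aligned square enclosing the set must have side ≥ max(width, height).
So the minimum side is max(9, 11) = 11.
Area = 11² = 121.

121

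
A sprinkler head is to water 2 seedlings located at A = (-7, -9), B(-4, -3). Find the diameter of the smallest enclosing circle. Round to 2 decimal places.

6.71

The smallest circle enclosing two points has them as diameter endpoints.
Centre = midpoint = (-5.5, -6); r² = |AB|²/4 = 45/4 = 11.25.
Diameter = 2r = 2√(11.25) ≈ 6.71.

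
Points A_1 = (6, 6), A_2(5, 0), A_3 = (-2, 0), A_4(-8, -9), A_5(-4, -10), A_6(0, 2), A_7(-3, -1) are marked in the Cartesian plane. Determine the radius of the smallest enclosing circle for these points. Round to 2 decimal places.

The minimum enclosing circle of a finite set is fixed by two of the points (as a diameter) or three (as a circumcircle).
The farthest pair is A_1–A_4 with squared distance 421. The circle on this segment as diameter has centre (-1, -1.5) and r² = 421/4 = 105.25.
Check A_2: distance² to centre = 38.25 ≤ 105.25, so it lies inside.
All remaining points lie in this disk, and no smaller disk contains both endpoints, so this is the minimum enclosing circle.
r = √(105.25) ≈ 10.26.

10.26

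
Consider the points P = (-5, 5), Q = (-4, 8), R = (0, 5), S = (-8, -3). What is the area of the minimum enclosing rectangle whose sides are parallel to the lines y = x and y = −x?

56

In coordinates u = x + y, v = x − y the rectangle is axis-aligned; the map (x,y)→(u,v) scales areas by 2.
u-values: 0, 4, 5, -11; range = 5 − (-11) = 16.
v-values: -10, -12, -5, -5; range = -5 − (-12) = 7.
Area = (16 × 7) / 2 = 56.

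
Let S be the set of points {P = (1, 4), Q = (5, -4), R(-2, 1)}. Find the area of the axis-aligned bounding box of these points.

56

x ranges over [-2, 5], width 7.
y ranges over [-4, 4], height 8.
Area = 7 × 8 = 56.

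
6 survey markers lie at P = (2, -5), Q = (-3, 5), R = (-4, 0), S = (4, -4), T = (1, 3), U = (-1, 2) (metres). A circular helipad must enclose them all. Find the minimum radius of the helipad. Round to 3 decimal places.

A smallest enclosing disk is always determined by at most three of the input points on its boundary.
The farthest pair is Q–S with squared distance 130. The circle on this segment as diameter has centre (0.5, 0.5) and r² = 130/4 = 32.5.
Check P: distance² to centre = 32.5 ≤ 32.5, so it lies inside.
All remaining points lie in this disk, and no smaller disk contains both endpoints, so this is the minimum enclosing circle.
r = √(32.5) ≈ 5.701.

5.701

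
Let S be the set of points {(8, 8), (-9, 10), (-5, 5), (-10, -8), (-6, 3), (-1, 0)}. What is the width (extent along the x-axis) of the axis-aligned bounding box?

max x = 8, min x = -10, so width = 18.

18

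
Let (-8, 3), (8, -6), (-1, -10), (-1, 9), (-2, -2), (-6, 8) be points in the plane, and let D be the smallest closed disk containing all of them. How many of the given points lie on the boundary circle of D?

A smallest enclosing disk is always determined by at most three of the input points on its boundary.
The minimum enclosing circle is determined by three boundary points: (8, -6), (-1, -10), (-6, 8).
Their circumcentre is (-1/26, -1/26) with r² = 33853/338.
The farthest remaining point (-1, 9) is at distance² 27925/338 ≤ 33853/338.
The points at distance exactly r from the centre are (8, -6), (-1, -10), (-6, 8) — 3 points.

3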